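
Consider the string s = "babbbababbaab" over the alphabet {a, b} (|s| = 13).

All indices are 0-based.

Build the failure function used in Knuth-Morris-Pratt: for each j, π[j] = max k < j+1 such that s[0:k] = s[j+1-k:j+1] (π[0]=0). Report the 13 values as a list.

[0, 0, 1, 1, 1, 2, 3, 2, 3, 4, 2, 0, 1]

π[0] = 0
j=1 s[j]='a': π[1]=0 (border '')
j=2 s[j]='b': π[2]=1 (border 'b')
j=3 s[j]='b': k: 1→0; π[3]=1 (border 'b')
j=4 s[j]='b': k: 1→0; π[4]=1 (border 'b')
j=5 s[j]='a': π[5]=2 (border 'ba')
j=6 s[j]='b': π[6]=3 (border 'bab')
j=7 s[j]='a': k: 3→1; π[7]=2 (border 'ba')
j=8 s[j]='b': π[8]=3 (border 'bab')
j=9 s[j]='b': π[9]=4 (border 'babb')
j=10 s[j]='a': k: 4→1; π[10]=2 (border 'ba')
j=11 s[j]='a': k: 2→0; π[11]=0 (border '')
j=12 s[j]='b': π[12]=1 (border 'b')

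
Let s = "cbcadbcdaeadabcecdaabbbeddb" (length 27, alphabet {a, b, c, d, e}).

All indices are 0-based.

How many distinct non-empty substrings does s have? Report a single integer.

rank | idx | suffix
   0 |  18 | aabbbeddb
   1 |  19 | abbbeddb
   2 |  12 | abcecdaabbbeddb
   3 |  10 | adabcecdaabbbeddb
   4 |   3 | adbcdaeadabcecdaabbbeddb
   5 |   8 | aeadabcecdaabbbeddb
   6 |  26 | b
   7 |  20 | bbbeddb
   8 |  21 | bbeddb
   9 |   1 | bcadbcdaeadabcecdaabbbeddb
  10 |   5 | bcdaeadabcecdaabbbeddb
  11 |  13 | bcecdaabbbeddb
  12 |  22 | beddb
  13 |   2 | cadbcdaeadabcecdaabbbeddb
  14 |   0 | cbcadbcdaeadabcecdaabbbeddb
  15 |  16 | cdaabbbeddb
  16 |   6 | cdaeadabcecdaabbbeddb
  17 |  14 | cecdaabbbeddb
  18 |  17 | daabbbeddb
  19 |  11 | dabcecdaabbbeddb
  20 |   7 | daeadabcecdaabbbeddb
  21 |  25 | db
  22 |   4 | dbcdaeadabcecdaabbbeddb
  23 |  24 | ddb
  24 |   9 | eadabcecdaabbbeddb
  25 |  15 | ecdaabbbeddb
  26 |  23 | eddb

SA = [18, 19, 12, 10, 3, 8, 26, 20, 21, 1, 5, 13, 22, 2, 0, 16, 6, 14, 17, 11, 7, 25, 4, 24, 9, 15, 23]
rank  pair      lcp
   1  s[18:],s[19:]  1  'a'
   2  s[19:],s[12:]  2  'ab'
   3  s[12:],s[10:]  1  'a'
   4  s[10:],s[3:]  2  'ad'
   5  s[3:],s[8:]  1  'a'
   6  s[8:],s[26:]  0  ''
   7  s[26:],s[20:]  1  'b'
   8  s[20:],s[21:]  2  'bb'
   9  s[21:],s[1:]  1  'b'
  10  s[1:],s[5:]  2  'bc'
  11  s[5:],s[13:]  2  'bc'
  12  s[13:],s[22:]  1  'b'
  13  s[22:],s[2:]  0  ''
  14  s[2:],s[0:]  1  'c'
  15  s[0:],s[16:]  1  'c'
  16  s[16:],s[6:]  3  'cda'
  17  s[6:],s[14:]  1  'c'
  18  s[14:],s[17:]  0  ''
  19  s[17:],s[11:]  2  'da'
  20  s[11:],s[7:]  2  'da'
  21  s[7:],s[25:]  1  'd'
  22  s[25:],s[4:]  2  'db'
  23  s[4:],s[24:]  1  'd'
  24  s[24:],s[9:]  0  ''
  25  s[9:],s[15:]  1  'e'
  26  s[15:],s[23:]  1  'e'

n(n+1)/2 = 27·28/2 = 378
Σ LCP = 0 + 1 + 2 + 1 + 2 + 1 + 0 + 1 + 2 + 1 + 2 + 2 + 1 + 0 + 1 + 1 + 3 + 1 + 0 + 2 + 2 + 1 + 2 + 1 + 0 + 1 + 1 = 32
distinct = 378 − 32 = 346

346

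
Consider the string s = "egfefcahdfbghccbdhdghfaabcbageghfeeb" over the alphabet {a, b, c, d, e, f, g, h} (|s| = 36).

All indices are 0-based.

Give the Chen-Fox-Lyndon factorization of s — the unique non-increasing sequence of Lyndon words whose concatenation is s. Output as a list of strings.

["egf", "ef", "c", "ahdfbghccbdhdghf", "aabcbageghfeeb"]

emit factor 1: 'egf' (i=0, period=3)
emit factor 2: 'ef' (i=3, period=2)
emit factor 3: 'c' (i=5, period=1)
emit factor 4: 'ahdfbghccbdhdghf' (i=6, period=16)
emit factor 5: 'aabcbageghfeeb' (i=22, period=14)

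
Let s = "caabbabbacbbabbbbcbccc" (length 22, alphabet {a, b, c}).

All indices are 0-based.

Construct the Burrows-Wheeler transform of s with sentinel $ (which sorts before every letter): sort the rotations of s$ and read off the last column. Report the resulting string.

ccabbbbbbacaabbbcc$abcb

rank  rotation                 last
    0  $caabbabbacbbabbbbcbccc  c
    1  aabbabbacbbabbbbcbccc$c  c
    2  abbabbacbbabbbbcbccc$ca  a
    3  abbacbbabbbbcbccc$caabb  b
    4  abbbbcbccc$caabbabbacbb  b
    5  acbbabbbbcbccc$caabbabb  b
    6  babbacbbabbbbcbccc$caab  b
    7  babbbbcbccc$caabbabbacb  b
    8  bacbbabbbbcbccc$caabbab  b
    9  bbabbacbbabbbbcbccc$caa  a
   10  bbabbbbcbccc$caabbabbac  c
   11  bbacbbabbbbcbccc$caabba  a
   12  bbbbcbccc$caabbabbacbba  a
   13  bbbcbccc$caabbabbacbbab  b
   14  bbcbccc$caabbabbacbbabb  b
   15  bcbccc$caabbabbacbbabbb  b
   16  bccc$caabbabbacbbabbbbc  c
   17  c$caabbabbacbbabbbbcbcc  c
   18  caabbabbacbbabbbbcbccc$  $
   19  cbbabbbbcbccc$caabbabba  a
   20  cbccc$caabbabbacbbabbbb  b
   21  cc$caabbabbacbbabbbbcbc  c
   22  ccc$caabbabbacbbabbbbcb  b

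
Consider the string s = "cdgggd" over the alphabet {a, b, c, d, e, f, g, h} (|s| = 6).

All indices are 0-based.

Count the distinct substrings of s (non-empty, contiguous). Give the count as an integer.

rank→(start, suffix):
  0 → (0, 'cdgggd')
  1 → (5, 'd')
  2 → (1, 'dgggd')
  3 → (4, 'gd')
  4 → (3, 'ggd')
  5 → (2, 'gggd')

SA = [0, 5, 1, 4, 3, 2]
i: (SA[i-1],SA[i]) lcp shared
  1: (0,5) 0 ''
  2: (5,1) 1 'd'
  3: (1,4) 0 ''
  4: (4,3) 1 'g'
  5: (3,2) 2 'gg'

n(n+1)/2 = 6·7/2 = 21
Σ LCP = 0 + 0 + 1 + 0 + 1 + 2 = 4
distinct = 21 − 4 = 17

17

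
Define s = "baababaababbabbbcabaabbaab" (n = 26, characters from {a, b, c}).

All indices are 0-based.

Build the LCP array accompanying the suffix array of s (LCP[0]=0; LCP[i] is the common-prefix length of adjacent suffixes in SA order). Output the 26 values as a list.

rank→(start, suffix):
  0 → (23, 'aab')
  1 → (1, 'aababaababbabbbcabaabbaab')
  2 → (6, 'aababbabbbcabaabbaab')
  3 → (19, 'aabbaab')
  4 → (24, 'ab')
  5 → (4, 'abaababbabbbcabaabbaab')
  6 → (17, 'abaabbaab')
  7 → (2, 'ababaababbabbbcabaabbaab')
  8 → (7, 'ababbabbbcabaabbaab')
  9 → (20, 'abbaab')
  10 → (9, 'abbabbbcabaabbaab')
  11 → (12, 'abbbcabaabbaab')
  12 → (25, 'b')
  13 → (22, 'baab')
  14 → (0, 'baababaababbabbbcabaabbaab')
  15 → (5, 'baababbabbbcabaabbaab')
  16 → (18, 'baabbaab')
  17 → (3, 'babaababbabbbcabaabbaab')
  18 → (8, 'babbabbbcabaabbaab')
  19 → (11, 'babbbcabaabbaab')
  20 → (21, 'bbaab')
  21 → (10, 'bbabbbcabaabbaab')
  22 → (13, 'bbbcabaabbaab')
  23 → (14, 'bbcabaabbaab')
  24 → (15, 'bcabaabbaab')
  25 → (16, 'cabaabbaab')

SA = [23, 1, 6, 19, 24, 4, 17, 2, 7, 20, 9, 12, 25, 22, 0, 5, 18, 3, 8, 11, 21, 10, 13, 14, 15, 16]
[i] adj suffixes → lcp
  [1] 23/1 → 3 ('aab')
  [2] 1/6 → 5 ('aabab')
  [3] 6/19 → 3 ('aab')
  [4] 19/24 → 1 ('a')
  [5] 24/4 → 2 ('ab')
  [6] 4/17 → 5 ('abaab')
  [7] 17/2 → 3 ('aba')
  [8] 2/7 → 4 ('abab')
  [9] 7/20 → 2 ('ab')
  [10] 20/9 → 4 ('abba')
  [11] 9/12 → 3 ('abb')
  [12] 12/25 → 0 ('')
  [13] 25/22 → 1 ('b')
  [14] 22/0 → 4 ('baab')
  [15] 0/5 → 6 ('baabab')
  [16] 5/18 → 4 ('baab')
  [17] 18/3 → 2 ('ba')
  [18] 3/8 → 3 ('bab')
  [19] 8/11 → 4 ('babb')
  [20] 11/21 → 1 ('b')
  [21] 21/10 → 3 ('bba')
  [22] 10/13 → 2 ('bb')
  [23] 13/14 → 2 ('bb')
  [24] 14/15 → 1 ('b')
  [25] 15/16 → 0 ('')

[0, 3, 5, 3, 1, 2, 5, 3, 4, 2, 4, 3, 0, 1, 4, 6, 4, 2, 3, 4, 1, 3, 2, 2, 1, 0]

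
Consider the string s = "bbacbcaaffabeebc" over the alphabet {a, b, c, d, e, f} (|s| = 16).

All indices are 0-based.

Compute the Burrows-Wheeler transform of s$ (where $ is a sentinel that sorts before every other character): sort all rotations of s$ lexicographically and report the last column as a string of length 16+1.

rank  rotation           last
    0  $bbacbcaaffabeebc  c
    1  aaffabeebc$bbacbc  c
    2  abeebc$bbacbcaaff  f
    3  acbcaaffabeebc$bb  b
    4  affabeebc$bbacbca  a
    5  bacbcaaffabeebc$b  b
    6  bbacbcaaffabeebc$  $
    7  bc$bbacbcaaffabee  e
    8  bcaaffabeebc$bbac  c
    9  beebc$bbacbcaaffa  a
   10  c$bbacbcaaffabeeb  b
   11  caaffabeebc$bbacb  b
   12  cbcaaffabeebc$bba  a
   13  ebc$bbacbcaaffabe  e
   14  eebc$bbacbcaaffab  b
   15  fabeebc$bbacbcaaf  f
   16  ffabeebc$bbacbcaa  a

ccfbab$ecabbaebfa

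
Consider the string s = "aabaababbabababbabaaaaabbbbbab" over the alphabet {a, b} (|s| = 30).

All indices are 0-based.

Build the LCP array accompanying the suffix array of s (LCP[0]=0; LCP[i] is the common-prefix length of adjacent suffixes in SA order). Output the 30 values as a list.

[0, 4, 3, 2, 4, 3, 1, 2, 4, 3, 4, 8, 2, 6, 3, 0, 1, 3, 2, 3, 4, 5, 3, 7, 1, 4, 5, 2, 3, 4]

sorted suffixes:
  #0 SA[0]=18  'aaaaabbbbbab'
  #1 SA[1]=19  'aaaabbbbbab'
  #2 SA[2]=20  'aaabbbbbab'
  #3 SA[3]=0  'aabaababbabababbabaaaaabbbbbab'
  #4 SA[4]=3  'aababbabababbabaaaaabbbbbab'
  #5 SA[5]=21  'aabbbbbab'
  #6 SA[6]=28  'ab'
  #7 SA[7]=16  'abaaaaabbbbbab'
  #8 SA[8]=1  'abaababbabababbabaaaaabbbbbab'
  #9 SA[9]=9  'abababbabaaaaabbbbbab'
  #10 SA[10]=11  'ababbabaaaaabbbbbab'
  #11 SA[11]=4  'ababbabababbabaaaaabbbbbab'
  #12 SA[12]=13  'abbabaaaaabbbbbab'
  #13 SA[13]=6  'abbabababbabaaaaabbbbbab'
  #14 SA[14]=22  'abbbbbab'
  #15 SA[15]=29  'b'
  #16 SA[16]=17  'baaaaabbbbbab'
  #17 SA[17]=2  'baababbabababbabaaaaabbbbbab'
  #18 SA[18]=27  'bab'
  #19 SA[19]=15  'babaaaaabbbbbab'
  #20 SA[20]=8  'babababbabaaaaabbbbbab'
  #21 SA[21]=10  'bababbabaaaaabbbbbab'
  #22 SA[22]=12  'babbabaaaaabbbbbab'
  #23 SA[23]=5  'babbabababbabaaaaabbbbbab'
  #24 SA[24]=26  'bbab'
  #25 SA[25]=14  'bbabaaaaabbbbbab'
  #26 SA[26]=7  'bbabababbabaaaaabbbbbab'
  #27 SA[27]=25  'bbbab'
  #28 SA[28]=24  'bbbbab'
  #29 SA[29]=23  'bbbbbab'

SA = [18, 19, 20, 0, 3, 21, 28, 16, 1, 9, 11, 4, 13, 6, 22, 29, 17, 2, 27, 15, 8, 10, 12, 5, 26, 14, 7, 25, 24, 23]
[i] adj suffixes → lcp
  [1] 18/19 → 4 ('aaaa')
  [2] 19/20 → 3 ('aaa')
  [3] 20/0 → 2 ('aa')
  [4] 0/3 → 4 ('aaba')
  [5] 3/21 → 3 ('aab')
  [6] 21/28 → 1 ('a')
  [7] 28/16 → 2 ('ab')
  [8] 16/1 → 4 ('abaa')
  [9] 1/9 → 3 ('aba')
  [10] 9/11 → 4 ('abab')
  [11] 11/4 → 8 ('ababbaba')
  [12] 4/13 → 2 ('ab')
  [13] 13/6 → 6 ('abbaba')
  [14] 6/22 → 3 ('abb')
  [15] 22/29 → 0 ('')
  [16] 29/17 → 1 ('b')
  [17] 17/2 → 3 ('baa')
  [18] 2/27 → 2 ('ba')
  [19] 27/15 → 3 ('bab')
  [20] 15/8 → 4 ('baba')
  [21] 8/10 → 5 ('babab')
  [22] 10/12 → 3 ('bab')
  [23] 12/5 → 7 ('babbaba')
  [24] 5/26 → 1 ('b')
  [25] 26/14 → 4 ('bbab')
  [26] 14/7 → 5 ('bbaba')
  [27] 7/25 → 2 ('bb')
  [28] 25/24 → 3 ('bbb')
  [29] 24/23 → 4 ('bbbb')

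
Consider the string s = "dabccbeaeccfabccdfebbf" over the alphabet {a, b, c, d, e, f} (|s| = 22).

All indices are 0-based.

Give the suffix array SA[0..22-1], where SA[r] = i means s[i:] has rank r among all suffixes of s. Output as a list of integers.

[1, 12, 7, 19, 2, 13, 5, 20, 4, 3, 14, 9, 15, 10, 0, 16, 6, 18, 8, 21, 11, 17]

rank | idx | suffix
   0 |   1 | abccbeaeccfabccdfebbf
   1 |  12 | abccdfebbf
   2 |   7 | aeccfabccdfebbf
   3 |  19 | bbf
   4 |   2 | bccbeaeccfabccdfebbf
   5 |  13 | bccdfebbf
   6 |   5 | beaeccfabccdfebbf
   7 |  20 | bf
   8 |   4 | cbeaeccfabccdfebbf
   9 |   3 | ccbeaeccfabccdfebbf
  10 |  14 | ccdfebbf
  11 |   9 | ccfabccdfebbf
  12 |  15 | cdfebbf
  13 |  10 | cfabccdfebbf
  14 |   0 | dabccbeaeccfabccdfebbf
  15 |  16 | dfebbf
  16 |   6 | eaeccfabccdfebbf
  17 |  18 | ebbf
  18 |   8 | eccfabccdfebbf
  19 |  21 | f
  20 |  11 | fabccdfebbf
  21 |  17 | febbf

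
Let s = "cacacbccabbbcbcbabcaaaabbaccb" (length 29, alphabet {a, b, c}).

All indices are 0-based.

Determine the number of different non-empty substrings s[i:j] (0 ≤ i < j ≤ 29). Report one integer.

sorted suffixes:
  #0 SA[0]=19  'aaaabbaccb'
  #1 SA[1]=20  'aaabbaccb'
  #2 SA[2]=21  'aabbaccb'
  #3 SA[3]=22  'abbaccb'
  #4 SA[4]=8  'abbbcbcbabcaaaabbaccb'
  #5 SA[5]=16  'abcaaaabbaccb'
  #6 SA[6]=1  'acacbccabbbcbcbabcaaaabbaccb'
  #7 SA[7]=3  'acbccabbbcbcbabcaaaabbaccb'
  #8 SA[8]=25  'accb'
  #9 SA[9]=28  'b'
  #10 SA[10]=15  'babcaaaabbaccb'
  #11 SA[11]=24  'baccb'
  #12 SA[12]=23  'bbaccb'
  #13 SA[13]=9  'bbbcbcbabcaaaabbaccb'
  #14 SA[14]=10  'bbcbcbabcaaaabbaccb'
  #15 SA[15]=17  'bcaaaabbaccb'
  #16 SA[16]=13  'bcbabcaaaabbaccb'
  #17 SA[17]=11  'bcbcbabcaaaabbaccb'
  #18 SA[18]=5  'bccabbbcbcbabcaaaabbaccb'
  #19 SA[19]=18  'caaaabbaccb'
  #20 SA[20]=7  'cabbbcbcbabcaaaabbaccb'
  #21 SA[21]=0  'cacacbccabbbcbcbabcaaaabbaccb'
  #22 SA[22]=2  'cacbccabbbcbcbabcaaaabbaccb'
  #23 SA[23]=27  'cb'
  #24 SA[24]=14  'cbabcaaaabbaccb'
  #25 SA[25]=12  'cbcbabcaaaabbaccb'
  #26 SA[26]=4  'cbccabbbcbcbabcaaaabbaccb'
  #27 SA[27]=6  'ccabbbcbcbabcaaaabbaccb'
  #28 SA[28]=26  'ccb'

SA = [19, 20, 21, 22, 8, 16, 1, 3, 25, 28, 15, 24, 23, 9, 10, 17, 13, 11, 5, 18, 7, 0, 2, 27, 14, 12, 4, 6, 26]
i: (SA[i-1],SA[i]) lcp shared
  1: (19,20) 3 'aaa'
  2: (20,21) 2 'aa'
  3: (21,22) 1 'a'
  4: (22,8) 3 'abb'
  5: (8,16) 2 'ab'
  6: (16,1) 1 'a'
  7: (1,3) 2 'ac'
  8: (3,25) 2 'ac'
  9: (25,28) 0 ''
  10: (28,15) 1 'b'
  11: (15,24) 2 'ba'
  12: (24,23) 1 'b'
  13: (23,9) 2 'bb'
  14: (9,10) 2 'bb'
  15: (10,17) 1 'b'
  16: (17,13) 2 'bc'
  17: (13,11) 3 'bcb'
  18: (11,5) 2 'bc'
  19: (5,18) 0 ''
  20: (18,7) 2 'ca'
  21: (7,0) 2 'ca'
  22: (0,2) 3 'cac'
  23: (2,27) 1 'c'
  24: (27,14) 2 'cb'
  25: (14,12) 2 'cb'
  26: (12,4) 3 'cbc'
  27: (4,6) 1 'c'
  28: (6,26) 2 'cc'

n(n+1)/2 = 29·30/2 = 435
Σ LCP = 0 + 3 + 2 + 1 + 3 + 2 + 1 + 2 + 2 + 0 + 1 + 2 + 1 + 2 + 2 + 1 + 2 + 3 + 2 + 0 + 2 + 2 + 3 + 1 + 2 + 2 + 3 + 1 + 2 = 50
distinct = 435 − 50 = 385

385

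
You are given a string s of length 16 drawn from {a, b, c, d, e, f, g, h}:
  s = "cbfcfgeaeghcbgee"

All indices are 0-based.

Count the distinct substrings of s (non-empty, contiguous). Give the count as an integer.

rank→(start, suffix):
  0 → (7, 'aeghcbgee')
  1 → (1, 'bfcfgeaeghcbgee')
  2 → (12, 'bgee')
  3 → (0, 'cbfcfgeaeghcbgee')
  4 → (11, 'cbgee')
  5 → (3, 'cfgeaeghcbgee')
  6 → (15, 'e')
  7 → (6, 'eaeghcbgee')
  8 → (14, 'ee')
  9 → (8, 'eghcbgee')
  10 → (2, 'fcfgeaeghcbgee')
  11 → (4, 'fgeaeghcbgee')
  12 → (5, 'geaeghcbgee')
  13 → (13, 'gee')
  14 → (9, 'ghcbgee')
  15 → (10, 'hcbgee')

SA = [7, 1, 12, 0, 11, 3, 15, 6, 14, 8, 2, 4, 5, 13, 9, 10]
[i] adj suffixes → lcp
  [1] 7/1 → 0 ('')
  [2] 1/12 → 1 ('b')
  [3] 12/0 → 0 ('')
  [4] 0/11 → 2 ('cb')
  [5] 11/3 → 1 ('c')
  [6] 3/15 → 0 ('')
  [7] 15/6 → 1 ('e')
  [8] 6/14 → 1 ('e')
  [9] 14/8 → 1 ('e')
  [10] 8/2 → 0 ('')
  [11] 2/4 → 1 ('f')
  [12] 4/5 → 0 ('')
  [13] 5/13 → 2 ('ge')
  [14] 13/9 → 1 ('g')
  [15] 9/10 → 0 ('')

n(n+1)/2 = 16·17/2 = 136
Σ LCP = 0 + 0 + 1 + 0 + 2 + 1 + 0 + 1 + 1 + 1 + 0 + 1 + 0 + 2 + 1 + 0 = 11
distinct = 136 − 11 = 125

125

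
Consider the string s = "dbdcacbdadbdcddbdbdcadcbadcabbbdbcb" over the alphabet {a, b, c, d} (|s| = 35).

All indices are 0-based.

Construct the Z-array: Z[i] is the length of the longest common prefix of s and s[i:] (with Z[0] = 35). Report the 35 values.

Z[0]=35
i=1: outside box; Z[1]=0
i=2: outside box; Z[2]=1 scan→box=[2,3)
i=3: outside box; Z[3]=0
i=4: outside box; Z[4]=0
i=5: outside box; Z[5]=0
i=6: outside box; Z[6]=0
i=7: outside box; Z[7]=1 scan→box=[7,8)
i=8: outside box; Z[8]=0
i=9: outside box; Z[9]=4 scan→box=[9,13)
i=10: min(r-i=3, Z[1]=0)=0; Z[10]=0
i=11: min(r-i=2, Z[2]=1)=1; Z[11]=1
i=12: min(r-i=1, Z[3]=0)=0; Z[12]=0
i=13: outside box; Z[13]=1 scan→box=[13,14)
i=14: outside box; Z[14]=3 scan→box=[14,17)
i=15: min(r-i=2, Z[1]=0)=0; Z[15]=0
i=16: min(r-i=1, Z[2]=1)=1; Z[16]=5 scan→box=[16,21)
i=17: min(r-i=4, Z[1]=0)=0; Z[17]=0
i=18: min(r-i=3, Z[2]=1)=1; Z[18]=1
i=19: min(r-i=2, Z[3]=0)=0; Z[19]=0
i=20: min(r-i=1, Z[4]=0)=0; Z[20]=0
i=21: outside box; Z[21]=1 scan→box=[21,22)
i=22: outside box; Z[22]=0
i=23: outside box; Z[23]=0
i=24: outside box; Z[24]=0
i=25: outside box; Z[25]=1 scan→box=[25,26)
i=26: outside box; Z[26]=0
i=27: outside box; Z[27]=0
i=28: outside box; Z[28]=0
i=29: outside box; Z[29]=0
i=30: outside box; Z[30]=0
i=31: outside box; Z[31]=2 scan→box=[31,33)
i=32: min(r-i=1, Z[1]=0)=0; Z[32]=0
i=33: outside box; Z[33]=0
i=34: outside box; Z[34]=0

[35, 0, 1, 0, 0, 0, 0, 1, 0, 4, 0, 1, 0, 1, 3, 0, 5, 0, 1, 0, 0, 1, 0, 0, 0, 1, 0, 0, 0, 0, 0, 2, 0, 0, 0]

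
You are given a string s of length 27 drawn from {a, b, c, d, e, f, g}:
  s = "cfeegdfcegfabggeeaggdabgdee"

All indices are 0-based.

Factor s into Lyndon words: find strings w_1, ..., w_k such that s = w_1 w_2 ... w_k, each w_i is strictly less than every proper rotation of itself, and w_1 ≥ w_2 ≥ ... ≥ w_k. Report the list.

emit factor 1: 'cfeegdf' (i=0, period=7)
emit factor 2: 'cegf' (i=7, period=4)
emit factor 3: 'abggeeaggd' (i=11, period=10)
emit factor 4: 'abgdee' (i=21, period=6)

["cfeegdf", "cegf", "abggeeaggd", "abgdee"]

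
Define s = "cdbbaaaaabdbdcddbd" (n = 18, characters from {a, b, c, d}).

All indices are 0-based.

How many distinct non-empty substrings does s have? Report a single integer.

145

rank→(start, suffix):
  0 → (4, 'aaaaabdbdcddbd')
  1 → (5, 'aaaabdbdcddbd')
  2 → (6, 'aaabdbdcddbd')
  3 → (7, 'aabdbdcddbd')
  4 → (8, 'abdbdcddbd')
  5 → (3, 'baaaaabdbdcddbd')
  6 → (2, 'bbaaaaabdbdcddbd')
  7 → (16, 'bd')
  8 → (9, 'bdbdcddbd')
  9 → (11, 'bdcddbd')
  10 → (0, 'cdbbaaaaabdbdcddbd')
  11 → (13, 'cddbd')
  12 → (17, 'd')
  13 → (1, 'dbbaaaaabdbdcddbd')
  14 → (15, 'dbd')
  15 → (10, 'dbdcddbd')
  16 → (12, 'dcddbd')
  17 → (14, 'ddbd')

SA = [4, 5, 6, 7, 8, 3, 2, 16, 9, 11, 0, 13, 17, 1, 15, 10, 12, 14]
[i] adj suffixes → lcp
  [1] 4/5 → 4 ('aaaa')
  [2] 5/6 → 3 ('aaa')
  [3] 6/7 → 2 ('aa')
  [4] 7/8 → 1 ('a')
  [5] 8/3 → 0 ('')
  [6] 3/2 → 1 ('b')
  [7] 2/16 → 1 ('b')
  [8] 16/9 → 2 ('bd')
  [9] 9/11 → 2 ('bd')
  [10] 11/0 → 0 ('')
  [11] 0/13 → 2 ('cd')
  [12] 13/17 → 0 ('')
  [13] 17/1 → 1 ('d')
  [14] 1/15 → 2 ('db')
  [15] 15/10 → 3 ('dbd')
  [16] 10/12 → 1 ('d')
  [17] 12/14 → 1 ('d')

n(n+1)/2 = 18·19/2 = 171
Σ LCP = 0 + 4 + 3 + 2 + 1 + 0 + 1 + 1 + 2 + 2 + 0 + 2 + 0 + 1 + 2 + 3 + 1 + 1 = 26
distinct = 171 − 26 = 145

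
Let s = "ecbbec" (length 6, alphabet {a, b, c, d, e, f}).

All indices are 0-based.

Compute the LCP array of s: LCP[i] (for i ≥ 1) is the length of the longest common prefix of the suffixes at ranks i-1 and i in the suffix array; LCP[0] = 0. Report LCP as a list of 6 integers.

[0, 1, 0, 1, 0, 2]

sorted suffixes:
  #0 SA[0]=2  'bbec'
  #1 SA[1]=3  'bec'
  #2 SA[2]=5  'c'
  #3 SA[3]=1  'cbbec'
  #4 SA[4]=4  'ec'
  #5 SA[5]=0  'ecbbec'

SA = [2, 3, 5, 1, 4, 0]
i: (SA[i-1],SA[i]) lcp shared
  1: (2,3) 1 'b'
  2: (3,5) 0 ''
  3: (5,1) 1 'c'
  4: (1,4) 0 ''
  5: (4,0) 2 'ec'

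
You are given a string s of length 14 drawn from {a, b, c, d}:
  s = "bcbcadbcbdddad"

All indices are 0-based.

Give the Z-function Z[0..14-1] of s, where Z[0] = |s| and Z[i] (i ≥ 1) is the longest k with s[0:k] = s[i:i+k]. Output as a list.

[14, 0, 2, 0, 0, 0, 3, 0, 1, 0, 0, 0, 0, 0]

Z[0]=14
i=1: outside box; Z[1]=0
i=2: outside box; Z[2]=2 extend→box=[2,4)
i=3: min(r-i=1, Z[1]=0)=0; Z[3]=0
i=4: outside box; Z[4]=0
i=5: outside box; Z[5]=0
i=6: outside box; Z[6]=3 extend→box=[6,9)
i=7: min(r-i=2, Z[1]=0)=0; Z[7]=0
i=8: min(r-i=1, Z[2]=2)=1; Z[8]=1
i=9: outside box; Z[9]=0
i=10: outside box; Z[10]=0
i=11: outside box; Z[11]=0
i=12: outside box; Z[12]=0
i=13: outside box; Z[13]=0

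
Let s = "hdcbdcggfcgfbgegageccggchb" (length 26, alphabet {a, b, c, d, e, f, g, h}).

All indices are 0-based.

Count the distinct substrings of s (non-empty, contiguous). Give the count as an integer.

sorted suffixes:
  #0 SA[0]=16  'ageccggchb'
  #1 SA[1]=25  'b'
  #2 SA[2]=3  'bdcggfcgfbgegageccggchb'
  #3 SA[3]=12  'bgegageccggchb'
  #4 SA[4]=2  'cbdcggfcgfbgegageccggchb'
  #5 SA[5]=19  'ccggchb'
  #6 SA[6]=9  'cgfbgegageccggchb'
  #7 SA[7]=20  'cggchb'
  #8 SA[8]=5  'cggfcgfbgegageccggchb'
  #9 SA[9]=23  'chb'
  #10 SA[10]=1  'dcbdcggfcgfbgegageccggchb'
  #11 SA[11]=4  'dcggfcgfbgegageccggchb'
  #12 SA[12]=18  'eccggchb'
  #13 SA[13]=14  'egageccggchb'
  #14 SA[14]=11  'fbgegageccggchb'
  #15 SA[15]=8  'fcgfbgegageccggchb'
  #16 SA[16]=15  'gageccggchb'
  #17 SA[17]=22  'gchb'
  #18 SA[18]=17  'geccggchb'
  #19 SA[19]=13  'gegageccggchb'
  #20 SA[20]=10  'gfbgegageccggchb'
  #21 SA[21]=7  'gfcgfbgegageccggchb'
  #22 SA[22]=21  'ggchb'
  #23 SA[23]=6  'ggfcgfbgegageccggchb'
  #24 SA[24]=24  'hb'
  #25 SA[25]=0  'hdcbdcggfcgfbgegageccggchb'

SA = [16, 25, 3, 12, 2, 19, 9, 20, 5, 23, 1, 4, 18, 14, 11, 8, 15, 22, 17, 13, 10, 7, 21, 6, 24, 0]
[i] adj suffixes → lcp
  [1] 16/25 → 0 ('')
  [2] 25/3 → 1 ('b')
  [3] 3/12 → 1 ('b')
  [4] 12/2 → 0 ('')
  [5] 2/19 → 1 ('c')
  [6] 19/9 → 1 ('c')
  [7] 9/20 → 2 ('cg')
  [8] 20/5 → 3 ('cgg')
  [9] 5/23 → 1 ('c')
  [10] 23/1 → 0 ('')
  [11] 1/4 → 2 ('dc')
  [12] 4/18 → 0 ('')
  [13] 18/14 → 1 ('e')
  [14] 14/11 → 0 ('')
  [15] 11/8 → 1 ('f')
  [16] 8/15 → 0 ('')
  [17] 15/22 → 1 ('g')
  [18] 22/17 → 1 ('g')
  [19] 17/13 → 2 ('ge')
  [20] 13/10 → 1 ('g')
  [21] 10/7 → 2 ('gf')
  [22] 7/21 → 1 ('g')
  [23] 21/6 → 2 ('gg')
  [24] 6/24 → 0 ('')
  [25] 24/0 → 1 ('h')

n(n+1)/2 = 26·27/2 = 351
Σ LCP = 0 + 0 + 1 + 1 + 0 + 1 + 1 + 2 + 3 + 1 + 0 + 2 + 0 + 1 + 0 + 1 + 0 + 1 + 1 + 2 + 1 + 2 + 1 + 2 + 0 + 1 = 25
distinct = 351 − 25 = 326

326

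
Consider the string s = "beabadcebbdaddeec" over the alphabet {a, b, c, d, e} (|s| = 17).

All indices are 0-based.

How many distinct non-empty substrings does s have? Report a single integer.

140

rank | idx | suffix
   0 |   2 | abadcebbdaddeec
   1 |   4 | adcebbdaddeec
   2 |  11 | addeec
   3 |   3 | badcebbdaddeec
   4 |   8 | bbdaddeec
   5 |   9 | bdaddeec
   6 |   0 | beabadcebbdaddeec
   7 |  16 | c
   8 |   6 | cebbdaddeec
   9 |  10 | daddeec
  10 |   5 | dcebbdaddeec
  11 |  12 | ddeec
  12 |  13 | deec
  13 |   1 | eabadcebbdaddeec
  14 |   7 | ebbdaddeec
  15 |  15 | ec
  16 |  14 | eec

SA = [2, 4, 11, 3, 8, 9, 0, 16, 6, 10, 5, 12, 13, 1, 7, 15, 14]
[i] adj suffixes → lcp
  [1] 2/4 → 1 ('a')
  [2] 4/11 → 2 ('ad')
  [3] 11/3 → 0 ('')
  [4] 3/8 → 1 ('b')
  [5] 8/9 → 1 ('b')
  [6] 9/0 → 1 ('b')
  [7] 0/16 → 0 ('')
  [8] 16/6 → 1 ('c')
  [9] 6/10 → 0 ('')
  [10] 10/5 → 1 ('d')
  [11] 5/12 → 1 ('d')
  [12] 12/13 → 1 ('d')
  [13] 13/1 → 0 ('')
  [14] 1/7 → 1 ('e')
  [15] 7/15 → 1 ('e')
  [16] 15/14 → 1 ('e')

n(n+1)/2 = 17·18/2 = 153
Σ LCP = 0 + 1 + 2 + 0 + 1 + 1 + 1 + 0 + 1 + 0 + 1 + 1 + 1 + 0 + 1 + 1 + 1 = 13
distinct = 153 − 13 = 140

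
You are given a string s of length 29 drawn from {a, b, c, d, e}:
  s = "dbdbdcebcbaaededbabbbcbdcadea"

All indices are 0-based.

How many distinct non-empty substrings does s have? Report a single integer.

397

rank | idx | suffix
   0 |  28 | a
   1 |  10 | aaededbabbbcbdcadea
   2 |  17 | abbbcbdcadea
   3 |  25 | adea
   4 |  11 | aededbabbbcbdcadea
   5 |   9 | baaededbabbbcbdcadea
   6 |  16 | babbbcbdcadea
   7 |  18 | bbbcbdcadea
   8 |  19 | bbcbdcadea
   9 |   7 | bcbaaededbabbbcbdcadea
  10 |  20 | bcbdcadea
  11 |   1 | bdbdcebcbaaededbabbbcbdcadea
  12 |  22 | bdcadea
  13 |   3 | bdcebcbaaededbabbbcbdcadea
  14 |  24 | cadea
  15 |   8 | cbaaededbabbbcbdcadea
  16 |  21 | cbdcadea
  17 |   5 | cebcbaaededbabbbcbdcadea
  18 |  15 | dbabbbcbdcadea
  19 |   0 | dbdbdcebcbaaededbabbbcbdcadea
  20 |   2 | dbdcebcbaaededbabbbcbdcadea
  21 |  23 | dcadea
  22 |   4 | dcebcbaaededbabbbcbdcadea
  23 |  26 | dea
  24 |  13 | dedbabbbcbdcadea
  25 |  27 | ea
  26 |   6 | ebcbaaededbabbbcbdcadea
  27 |  14 | edbabbbcbdcadea
  28 |  12 | ededbabbbcbdcadea

SA = [28, 10, 17, 25, 11, 9, 16, 18, 19, 7, 20, 1, 22, 3, 24, 8, 21, 5, 15, 0, 2, 23, 4, 26, 13, 27, 6, 14, 12]
[i] adj suffixes → lcp
  [1] 28/10 → 1 ('a')
  [2] 10/17 → 1 ('a')
  [3] 17/25 → 1 ('a')
  [4] 25/11 → 1 ('a')
  [5] 11/9 → 0 ('')
  [6] 9/16 → 2 ('ba')
  [7] 16/18 → 1 ('b')
  [8] 18/19 → 2 ('bb')
  [9] 19/7 → 1 ('b')
  [10] 7/20 → 3 ('bcb')
  [11] 20/1 → 1 ('b')
  [12] 1/22 → 2 ('bd')
  [13] 22/3 → 3 ('bdc')
  [14] 3/24 → 0 ('')
  [15] 24/8 → 1 ('c')
  [16] 8/21 → 2 ('cb')
  [17] 21/5 → 1 ('c')
  [18] 5/15 → 0 ('')
  [19] 15/0 → 2 ('db')
  [20] 0/2 → 3 ('dbd')
  [21] 2/23 → 1 ('d')
  [22] 23/4 → 2 ('dc')
  [23] 4/26 → 1 ('d')
  [24] 26/13 → 2 ('de')
  [25] 13/27 → 0 ('')
  [26] 27/6 → 1 ('e')
  [27] 6/14 → 1 ('e')
  [28] 14/12 → 2 ('ed')

n(n+1)/2 = 29·30/2 = 435
Σ LCP = 0 + 1 + 1 + 1 + 1 + 0 + 2 + 1 + 2 + 1 + 3 + 1 + 2 + 3 + 0 + 1 + 2 + 1 + 0 + 2 + 3 + 1 + 2 + 1 + 2 + 0 + 1 + 1 + 2 = 38
distinct = 435 − 38 = 397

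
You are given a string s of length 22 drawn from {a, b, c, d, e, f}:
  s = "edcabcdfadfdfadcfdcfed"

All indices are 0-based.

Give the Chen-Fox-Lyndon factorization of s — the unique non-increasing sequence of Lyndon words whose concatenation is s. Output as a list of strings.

emit factor 1: 'e' (i=0, period=1)
emit factor 2: 'd' (i=1, period=1)
emit factor 3: 'c' (i=2, period=1)
emit factor 4: 'abcdfadfdfadcfdcfed' (i=3, period=19)

["e", "d", "c", "abcdfadfdfadcfdcfed"]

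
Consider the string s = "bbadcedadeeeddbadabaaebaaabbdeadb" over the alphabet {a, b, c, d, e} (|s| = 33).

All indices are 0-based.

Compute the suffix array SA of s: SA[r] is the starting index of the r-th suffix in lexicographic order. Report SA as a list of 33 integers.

[23, 24, 19, 17, 25, 15, 30, 2, 7, 20, 32, 22, 18, 14, 1, 0, 26, 27, 4, 16, 6, 31, 13, 3, 12, 28, 8, 29, 21, 5, 11, 10, 9]

rank→(start, suffix):
  0 → (23, 'aaabbdeadb')
  1 → (24, 'aabbdeadb')
  2 → (19, 'aaebaaabbdeadb')
  3 → (17, 'abaaebaaabbdeadb')
  4 → (25, 'abbdeadb')
  5 → (15, 'adabaaebaaabbdeadb')
  6 → (30, 'adb')
  7 → (2, 'adcedadeeeddbadabaaebaaabbdeadb')
  8 → (7, 'adeeeddbadabaaebaaabbdeadb')
  9 → (20, 'aebaaabbdeadb')
  10 → (32, 'b')
  11 → (22, 'baaabbdeadb')
  12 → (18, 'baaebaaabbdeadb')
  13 → (14, 'badabaaebaaabbdeadb')
  14 → (1, 'badcedadeeeddbadabaaebaaabbdeadb')
  15 → (0, 'bbadcedadeeeddbadabaaebaaabbdeadb')
  16 → (26, 'bbdeadb')
  17 → (27, 'bdeadb')
  18 → (4, 'cedadeeeddbadabaaebaaabbdeadb')
  19 → (16, 'dabaaebaaabbdeadb')
  20 → (6, 'dadeeeddbadabaaebaaabbdeadb')
  21 → (31, 'db')
  22 → (13, 'dbadabaaebaaabbdeadb')
  23 → (3, 'dcedadeeeddbadabaaebaaabbdeadb')
  24 → (12, 'ddbadabaaebaaabbdeadb')
  25 → (28, 'deadb')
  26 → (8, 'deeeddbadabaaebaaabbdeadb')
  27 → (29, 'eadb')
  28 → (21, 'ebaaabbdeadb')
  29 → (5, 'edadeeeddbadabaaebaaabbdeadb')
  30 → (11, 'eddbadabaaebaaabbdeadb')
  31 → (10, 'eeddbadabaaebaaabbdeadb')
  32 → (9, 'eeeddbadabaaebaaabbdeadb')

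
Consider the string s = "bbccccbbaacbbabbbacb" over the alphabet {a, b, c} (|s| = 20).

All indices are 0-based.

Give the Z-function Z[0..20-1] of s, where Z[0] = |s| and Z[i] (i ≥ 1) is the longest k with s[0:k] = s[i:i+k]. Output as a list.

Z[0]=20
i=1: outside box; Z[1]=1 extend→box=[1,2)
i=2: outside box; Z[2]=0
i=3: outside box; Z[3]=0
i=4: outside box; Z[4]=0
i=5: outside box; Z[5]=0
i=6: outside box; Z[6]=2 extend→box=[6,8)
i=7: min(r-i=1, Z[1]=1)=1; Z[7]=1
i=8: outside box; Z[8]=0
i=9: outside box; Z[9]=0
i=10: outside box; Z[10]=0
i=11: outside box; Z[11]=2 extend→box=[11,13)
i=12: min(r-i=1, Z[1]=1)=1; Z[12]=1
i=13: outside box; Z[13]=0
i=14: outside box; Z[14]=2 extend→box=[14,16)
i=15: min(r-i=1, Z[1]=1)=1; Z[15]=2 extend→box=[15,17)
i=16: min(r-i=1, Z[1]=1)=1; Z[16]=1
i=17: outside box; Z[17]=0
i=18: outside box; Z[18]=0
i=19: outside box; Z[19]=1 extend→box=[19,20)

[20, 1, 0, 0, 0, 0, 2, 1, 0, 0, 0, 2, 1, 0, 2, 2, 1, 0, 0, 1]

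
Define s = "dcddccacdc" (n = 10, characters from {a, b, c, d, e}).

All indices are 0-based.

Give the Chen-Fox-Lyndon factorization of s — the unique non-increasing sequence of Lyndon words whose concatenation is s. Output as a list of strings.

["d", "cdd", "c", "c", "acdc"]

emit factor 1: 'd' (i=0, period=1)
emit factor 2: 'cdd' (i=1, period=3)
emit factor 3: 'c' (i=4, period=1)
emit factor 4: 'c' (i=5, period=1)
emit factor 5: 'acdc' (i=6, period=4)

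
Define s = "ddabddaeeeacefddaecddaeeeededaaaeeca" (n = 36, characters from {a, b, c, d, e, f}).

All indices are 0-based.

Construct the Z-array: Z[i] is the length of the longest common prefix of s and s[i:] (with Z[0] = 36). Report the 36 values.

[36, 1, 0, 0, 3, 1, 0, 0, 0, 0, 0, 0, 0, 0, 3, 1, 0, 0, 0, 3, 1, 0, 0, 0, 0, 0, 1, 0, 1, 0, 0, 0, 0, 0, 0, 0]

Z[0]=36
i=1: outside box; Z[1]=1 scan→box=[1,2)
i=2: outside box; Z[2]=0
i=3: outside box; Z[3]=0
i=4: outside box; Z[4]=3 scan→box=[4,7)
i=5: min(r-i=2, Z[1]=1)=1; Z[5]=1
i=6: min(r-i=1, Z[2]=0)=0; Z[6]=0
i=7: outside box; Z[7]=0
i=8: outside box; Z[8]=0
i=9: outside box; Z[9]=0
i=10: outside box; Z[10]=0
i=11: outside box; Z[11]=0
i=12: outside box; Z[12]=0
i=13: outside box; Z[13]=0
i=14: outside box; Z[14]=3 scan→box=[14,17)
i=15: min(r-i=2, Z[1]=1)=1; Z[15]=1
i=16: min(r-i=1, Z[2]=0)=0; Z[16]=0
i=17: outside box; Z[17]=0
i=18: outside box; Z[18]=0
i=19: outside box; Z[19]=3 scan→box=[19,22)
i=20: min(r-i=2, Z[1]=1)=1; Z[20]=1
i=21: min(r-i=1, Z[2]=0)=0; Z[21]=0
i=22: outside box; Z[22]=0
i=23: outside box; Z[23]=0
i=24: outside box; Z[24]=0
i=25: outside box; Z[25]=0
i=26: outside box; Z[26]=1 scan→box=[26,27)
i=27: outside box; Z[27]=0
i=28: outside box; Z[28]=1 scan→box=[28,29)
i=29: outside box; Z[29]=0
i=30: outside box; Z[30]=0
i=31: outside box; Z[31]=0
i=32: outside box; Z[32]=0
i=33: outside box; Z[33]=0
i=34: outside box; Z[34]=0
i=35: outside box; Z[35]=0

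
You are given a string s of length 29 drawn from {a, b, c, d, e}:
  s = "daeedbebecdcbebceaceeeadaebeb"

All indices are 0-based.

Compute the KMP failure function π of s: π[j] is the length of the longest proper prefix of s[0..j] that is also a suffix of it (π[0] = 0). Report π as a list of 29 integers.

π[0] = 0
j=1 s[j]='a': π[1]=0 (border '')
j=2 s[j]='e': π[2]=0 (border '')
j=3 s[j]='e': π[3]=0 (border '')
j=4 s[j]='d': π[4]=1 (border 'd')
j=5 s[j]='b': k: 1→0; π[5]=0 (border '')
j=6 s[j]='e': π[6]=0 (border '')
j=7 s[j]='b': π[7]=0 (border '')
j=8 s[j]='e': π[8]=0 (border '')
j=9 s[j]='c': π[9]=0 (border '')
j=10 s[j]='d': π[10]=1 (border 'd')
j=11 s[j]='c': k: 1→0; π[11]=0 (border '')
j=12 s[j]='b': π[12]=0 (border '')
j=13 s[j]='e': π[13]=0 (border '')
j=14 s[j]='b': π[14]=0 (border '')
j=15 s[j]='c': π[15]=0 (border '')
j=16 s[j]='e': π[16]=0 (border '')
j=17 s[j]='a': π[17]=0 (border '')
j=18 s[j]='c': π[18]=0 (border '')
j=19 s[j]='e': π[19]=0 (border '')
j=20 s[j]='e': π[20]=0 (border '')
j=21 s[j]='e': π[21]=0 (border '')
j=22 s[j]='a': π[22]=0 (border '')
j=23 s[j]='d': π[23]=1 (border 'd')
j=24 s[j]='a': π[24]=2 (border 'da')
j=25 s[j]='e': π[25]=3 (border 'dae')
j=26 s[j]='b': k: 3→0; π[26]=0 (border '')
j=27 s[j]='e': π[27]=0 (border '')
j=28 s[j]='b': π[28]=0 (border '')

[0, 0, 0, 0, 1, 0, 0, 0, 0, 0, 1, 0, 0, 0, 0, 0, 0, 0, 0, 0, 0, 0, 0, 1, 2, 3, 0, 0, 0]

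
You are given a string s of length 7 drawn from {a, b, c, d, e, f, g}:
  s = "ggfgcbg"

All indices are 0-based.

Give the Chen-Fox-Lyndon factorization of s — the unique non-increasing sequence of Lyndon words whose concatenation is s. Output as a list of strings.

["g", "g", "fg", "c", "bg"]

emit factor 1: 'g' (i=0, period=1)
emit factor 2: 'g' (i=1, period=1)
emit factor 3: 'fg' (i=2, period=2)
emit factor 4: 'c' (i=4, period=1)
emit factor 5: 'bg' (i=5, period=2)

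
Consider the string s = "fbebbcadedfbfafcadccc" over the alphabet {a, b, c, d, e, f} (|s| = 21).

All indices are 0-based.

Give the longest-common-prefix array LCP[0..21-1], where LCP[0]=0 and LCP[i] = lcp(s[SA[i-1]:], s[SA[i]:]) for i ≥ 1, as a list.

sorted suffixes:
  #0 SA[0]=16  'adccc'
  #1 SA[1]=6  'adedfbfafcadccc'
  #2 SA[2]=13  'afcadccc'
  #3 SA[3]=3  'bbcadedfbfafcadccc'
  #4 SA[4]=4  'bcadedfbfafcadccc'
  #5 SA[5]=1  'bebbcadedfbfafcadccc'
  #6 SA[6]=11  'bfafcadccc'
  #7 SA[7]=20  'c'
  #8 SA[8]=15  'cadccc'
  #9 SA[9]=5  'cadedfbfafcadccc'
  #10 SA[10]=19  'cc'
  #11 SA[11]=18  'ccc'
  #12 SA[12]=17  'dccc'
  #13 SA[13]=7  'dedfbfafcadccc'
  #14 SA[14]=9  'dfbfafcadccc'
  #15 SA[15]=2  'ebbcadedfbfafcadccc'
  #16 SA[16]=8  'edfbfafcadccc'
  #17 SA[17]=12  'fafcadccc'
  #18 SA[18]=0  'fbebbcadedfbfafcadccc'
  #19 SA[19]=10  'fbfafcadccc'
  #20 SA[20]=14  'fcadccc'

SA = [16, 6, 13, 3, 4, 1, 11, 20, 15, 5, 19, 18, 17, 7, 9, 2, 8, 12, 0, 10, 14]
rank  pair      lcp
   1  s[16:],s[6:]  2  'ad'
   2  s[6:],s[13:]  1  'a'
   3  s[13:],s[3:]  0  ''
   4  s[3:],s[4:]  1  'b'
   5  s[4:],s[1:]  1  'b'
   6  s[1:],s[11:]  1  'b'
   7  s[11:],s[20:]  0  ''
   8  s[20:],s[15:]  1  'c'
   9  s[15:],s[5:]  3  'cad'
  10  s[5:],s[19:]  1  'c'
  11  s[19:],s[18:]  2  'cc'
  12  s[18:],s[17:]  0  ''
  13  s[17:],s[7:]  1  'd'
  14  s[7:],s[9:]  1  'd'
  15  s[9:],s[2:]  0  ''
  16  s[2:],s[8:]  1  'e'
  17  s[8:],s[12:]  0  ''
  18  s[12:],s[0:]  1  'f'
  19  s[0:],s[10:]  2  'fb'
  20  s[10:],s[14:]  1  'f'

[0, 2, 1, 0, 1, 1, 1, 0, 1, 3, 1, 2, 0, 1, 1, 0, 1, 0, 1, 2, 1]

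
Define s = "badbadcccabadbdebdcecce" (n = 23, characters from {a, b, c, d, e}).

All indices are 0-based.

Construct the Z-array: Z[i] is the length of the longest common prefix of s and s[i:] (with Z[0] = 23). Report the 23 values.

[23, 0, 0, 3, 0, 0, 0, 0, 0, 0, 4, 0, 0, 1, 0, 0, 1, 0, 0, 0, 0, 0, 0]

Z[0]=23
i=1: i≥r, start 0; Z[1]=0
i=2: i≥r, start 0; Z[2]=0
i=3: i≥r, start 0; Z[3]=3 scan→box=[3,6)
i=4: min(r-i=2, Z[1]=0)=0; Z[4]=0
i=5: min(r-i=1, Z[2]=0)=0; Z[5]=0
i=6: i≥r, start 0; Z[6]=0
i=7: i≥r, start 0; Z[7]=0
i=8: i≥r, start 0; Z[8]=0
i=9: i≥r, start 0; Z[9]=0
i=10: i≥r, start 0; Z[10]=4 scan→box=[10,14)
i=11: min(r-i=3, Z[1]=0)=0; Z[11]=0
i=12: min(r-i=2, Z[2]=0)=0; Z[12]=0
i=13: min(r-i=1, Z[3]=3)=1; Z[13]=1
i=14: i≥r, start 0; Z[14]=0
i=15: i≥r, start 0; Z[15]=0
i=16: i≥r, start 0; Z[16]=1 scan→box=[16,17)
i=17: i≥r, start 0; Z[17]=0
i=18: i≥r, start 0; Z[18]=0
i=19: i≥r, start 0; Z[19]=0
i=20: i≥r, start 0; Z[20]=0
i=21: i≥r, start 0; Z[21]=0
i=22: i≥r, start 0; Z[22]=0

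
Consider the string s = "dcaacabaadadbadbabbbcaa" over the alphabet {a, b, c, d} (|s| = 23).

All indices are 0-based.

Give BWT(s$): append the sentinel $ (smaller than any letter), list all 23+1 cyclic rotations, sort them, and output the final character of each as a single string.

aaccbcbaabdaddabbbdaaaa$

rank  rotation                  last
    0  $dcaacabaadadbadbabbbcaa  a
    1  a$dcaacabaadadbadbabbbca  a
    2  aa$dcaacabaadadbadbabbbc  c
    3  aacabaadadbadbabbbcaa$dc  c
    4  aadadbadbabbbcaa$dcaacab  b
    5  abaadadbadbabbbcaa$dcaac  c
    6  abbbcaa$dcaacabaadadbadb  b
    7  acabaadadbadbabbbcaa$dca  a
    8  adadbadbabbbcaa$dcaacaba  a
    9  adbabbbcaa$dcaacabaadadb  b
   10  adbadbabbbcaa$dcaacabaad  d
   11  baadadbadbabbbcaa$dcaaca  a
   12  babbbcaa$dcaacabaadadbad  d
   13  badbabbbcaa$dcaacabaadad  d
   14  bbbcaa$dcaacabaadadbadba  a
   15  bbcaa$dcaacabaadadbadbab  b
   16  bcaa$dcaacabaadadbadbabb  b
   17  caa$dcaacabaadadbadbabbb  b
   18  caacabaadadbadbabbbcaa$d  d
   19  cabaadadbadbabbbcaa$dcaa  a
   20  dadbadbabbbcaa$dcaacabaa  a
   21  dbabbbcaa$dcaacabaadadba  a
   22  dbadbabbbcaa$dcaacabaada  a
   23  dcaacabaadadbadbabbbcaa$  $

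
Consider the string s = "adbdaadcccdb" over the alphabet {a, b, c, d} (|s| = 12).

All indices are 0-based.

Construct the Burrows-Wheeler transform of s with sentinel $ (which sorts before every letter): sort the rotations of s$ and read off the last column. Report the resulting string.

rank  rotation       last
    0  $adbdaadcccdb  b
    1  aadcccdb$adbd  d
    2  adbdaadcccdb$  $
    3  adcccdb$adbda  a
    4  b$adbdaadcccd  d
    5  bdaadcccdb$ad  d
    6  cccdb$adbdaad  d
    7  ccdb$adbdaadc  c
    8  cdb$adbdaadcc  c
    9  daadcccdb$adb  b
   10  db$adbdaadccc  c
   11  dbdaadcccdb$a  a
   12  dcccdb$adbdaa  a

bd$adddccbcaa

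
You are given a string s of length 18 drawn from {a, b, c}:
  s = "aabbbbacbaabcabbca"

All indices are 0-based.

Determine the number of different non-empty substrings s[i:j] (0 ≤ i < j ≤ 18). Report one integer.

rank→(start, suffix):
  0 → (17, 'a')
  1 → (0, 'aabbbbacbaabcabbca')
  2 → (9, 'aabcabbca')
  3 → (1, 'abbbbacbaabcabbca')
  4 → (13, 'abbca')
  5 → (10, 'abcabbca')
  6 → (6, 'acbaabcabbca')
  7 → (8, 'baabcabbca')
  8 → (5, 'bacbaabcabbca')
  9 → (4, 'bbacbaabcabbca')
  10 → (3, 'bbbacbaabcabbca')
  11 → (2, 'bbbbacbaabcabbca')
  12 → (14, 'bbca')
  13 → (15, 'bca')
  14 → (11, 'bcabbca')
  15 → (16, 'ca')
  16 → (12, 'cabbca')
  17 → (7, 'cbaabcabbca')

SA = [17, 0, 9, 1, 13, 10, 6, 8, 5, 4, 3, 2, 14, 15, 11, 16, 12, 7]
rank  pair      lcp
   1  s[17:],s[0:]  1  'a'
   2  s[0:],s[9:]  3  'aab'
   3  s[9:],s[1:]  1  'a'
   4  s[1:],s[13:]  3  'abb'
   5  s[13:],s[10:]  2  'ab'
   6  s[10:],s[6:]  1  'a'
   7  s[6:],s[8:]  0  ''
   8  s[8:],s[5:]  2  'ba'
   9  s[5:],s[4:]  1  'b'
  10  s[4:],s[3:]  2  'bb'
  11  s[3:],s[2:]  3  'bbb'
  12  s[2:],s[14:]  2  'bb'
  13  s[14:],s[15:]  1  'b'
  14  s[15:],s[11:]  3  'bca'
  15  s[11:],s[16:]  0  ''
  16  s[16:],s[12:]  2  'ca'
  17  s[12:],s[7:]  1  'c'

n(n+1)/2 = 18·19/2 = 171
Σ LCP = 0 + 1 + 3 + 1 + 3 + 2 + 1 + 0 + 2 + 1 + 2 + 3 + 2 + 1 + 3 + 0 + 2 + 1 = 28
distinct = 171 − 28 = 143

143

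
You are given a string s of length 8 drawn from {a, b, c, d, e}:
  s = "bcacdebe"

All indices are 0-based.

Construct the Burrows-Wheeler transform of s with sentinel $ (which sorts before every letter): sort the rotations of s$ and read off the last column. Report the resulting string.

rank  rotation   last
    0  $bcacdebe  e
    1  acdebe$bc  c
    2  bcacdebe$  $
    3  be$bcacde  e
    4  cacdebe$b  b
    5  cdebe$bca  a
    6  debe$bcac  c
    7  e$bcacdeb  b
    8  ebe$bcacd  d

ec$ebacbd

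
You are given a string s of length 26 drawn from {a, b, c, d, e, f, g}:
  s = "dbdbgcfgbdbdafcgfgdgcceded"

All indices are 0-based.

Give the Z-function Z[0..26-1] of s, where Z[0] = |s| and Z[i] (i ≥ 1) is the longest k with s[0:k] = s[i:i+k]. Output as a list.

Z[0]=26
i=1: outside box; Z[1]=0
i=2: outside box; Z[2]=2 grow→box=[2,4)
i=3: min(r-i=1, Z[1]=0)=0; Z[3]=0
i=4: outside box; Z[4]=0
i=5: outside box; Z[5]=0
i=6: outside box; Z[6]=0
i=7: outside box; Z[7]=0
i=8: outside box; Z[8]=0
i=9: outside box; Z[9]=3 grow→box=[9,12)
i=10: min(r-i=2, Z[1]=0)=0; Z[10]=0
i=11: min(r-i=1, Z[2]=2)=1; Z[11]=1
i=12: outside box; Z[12]=0
i=13: outside box; Z[13]=0
i=14: outside box; Z[14]=0
i=15: outside box; Z[15]=0
i=16: outside box; Z[16]=0
i=17: outside box; Z[17]=0
i=18: outside box; Z[18]=1 grow→box=[18,19)
i=19: outside box; Z[19]=0
i=20: outside box; Z[20]=0
i=21: outside box; Z[21]=0
i=22: outside box; Z[22]=0
i=23: outside box; Z[23]=1 grow→box=[23,24)
i=24: outside box; Z[24]=0
i=25: outside box; Z[25]=1 grow→box=[25,26)

[26, 0, 2, 0, 0, 0, 0, 0, 0, 3, 0, 1, 0, 0, 0, 0, 0, 0, 1, 0, 0, 0, 0, 1, 0, 1]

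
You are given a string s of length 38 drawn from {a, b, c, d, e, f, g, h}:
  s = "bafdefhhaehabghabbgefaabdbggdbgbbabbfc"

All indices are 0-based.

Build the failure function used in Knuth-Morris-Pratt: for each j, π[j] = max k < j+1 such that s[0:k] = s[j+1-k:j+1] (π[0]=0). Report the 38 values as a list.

[0, 0, 0, 0, 0, 0, 0, 0, 0, 0, 0, 0, 1, 0, 0, 0, 1, 1, 0, 0, 0, 0, 0, 1, 0, 1, 0, 0, 0, 1, 0, 1, 1, 2, 1, 1, 0, 0]

π[0] = 0
j=1 s[j]='a': π[1]=0 (border '')
j=2 s[j]='f': π[2]=0 (border '')
j=3 s[j]='d': π[3]=0 (border '')
j=4 s[j]='e': π[4]=0 (border '')
j=5 s[j]='f': π[5]=0 (border '')
j=6 s[j]='h': π[6]=0 (border '')
j=7 s[j]='h': π[7]=0 (border '')
j=8 s[j]='a': π[8]=0 (border '')
j=9 s[j]='e': π[9]=0 (border '')
j=10 s[j]='h': π[10]=0 (border '')
j=11 s[j]='a': π[11]=0 (border '')
j=12 s[j]='b': π[12]=1 (border 'b')
j=13 s[j]='g': k: 1→0; π[13]=0 (border '')
j=14 s[j]='h': π[14]=0 (border '')
j=15 s[j]='a': π[15]=0 (border '')
j=16 s[j]='b': π[16]=1 (border 'b')
j=17 s[j]='b': k: 1→0; π[17]=1 (border 'b')
j=18 s[j]='g': k: 1→0; π[18]=0 (border '')
j=19 s[j]='e': π[19]=0 (border '')
j=20 s[j]='f': π[20]=0 (border '')
j=21 s[j]='a': π[21]=0 (border '')
j=22 s[j]='a': π[22]=0 (border '')
j=23 s[j]='b': π[23]=1 (border 'b')
j=24 s[j]='d': k: 1→0; π[24]=0 (border '')
j=25 s[j]='b': π[25]=1 (border 'b')
j=26 s[j]='g': k: 1→0; π[26]=0 (border '')
j=27 s[j]='g': π[27]=0 (border '')
j=28 s[j]='d': π[28]=0 (border '')
j=29 s[j]='b': π[29]=1 (border 'b')
j=30 s[j]='g': k: 1→0; π[30]=0 (border '')
j=31 s[j]='b': π[31]=1 (border 'b')
j=32 s[j]='b': k: 1→0; π[32]=1 (border 'b')
j=33 s[j]='a': π[33]=2 (border 'ba')
j=34 s[j]='b': k: 2→0; π[34]=1 (border 'b')
j=35 s[j]='b': k: 1→0; π[35]=1 (border 'b')
j=36 s[j]='f': k: 1→0; π[36]=0 (border '')
j=37 s[j]='c': π[37]=0 (border '')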